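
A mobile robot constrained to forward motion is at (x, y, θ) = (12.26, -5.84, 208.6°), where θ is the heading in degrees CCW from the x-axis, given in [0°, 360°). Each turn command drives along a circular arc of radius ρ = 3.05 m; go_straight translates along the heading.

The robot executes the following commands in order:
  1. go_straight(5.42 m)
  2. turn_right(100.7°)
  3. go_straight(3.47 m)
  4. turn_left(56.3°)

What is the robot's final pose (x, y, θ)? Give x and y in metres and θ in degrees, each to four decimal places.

(0.0005, -1.3947, 164.2000°)

set_pose: (x, y, θ) = (12.2600, -5.8400, 208.6000°), ρ = 3.05
go_straight(5.42): x += 5.42·cos θ, y += 5.42·sin θ → (7.5013, -8.4345, 208.6000°)
turn_right(100.7°): centre at ρ to the right, rotate −100.7° → (3.1390, -6.6941, 107.9000°)
go_straight(3.47): x += 3.47·cos θ, y += 3.47·sin θ → (2.0724, -3.3921, 107.9000°)
turn_left(56.3°): centre at ρ to the left, rotate +56.3° → (0.0005, -1.3947, 164.2000°)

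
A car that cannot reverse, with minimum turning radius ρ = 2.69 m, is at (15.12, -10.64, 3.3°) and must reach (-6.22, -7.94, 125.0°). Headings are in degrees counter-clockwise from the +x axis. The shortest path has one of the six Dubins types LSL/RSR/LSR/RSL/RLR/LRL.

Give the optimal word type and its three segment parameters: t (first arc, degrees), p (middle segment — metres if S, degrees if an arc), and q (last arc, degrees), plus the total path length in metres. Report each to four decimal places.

LSR: t = 188.4180°, p = 18.2697 m, q = 66.7180°, L = 30.2482 m

Let ψ = atan2(Δy, Δx) = atan2(2.70, -21.34) = 172.7891° be the start→goal bearing.
Normalize: d = |goal − start| / ρ = 21.510128/2.69 = 7.996330, α = (θ_start − ψ) mod 360° = 190.5109° = 3.325043 rad, β = (θ_goal − ψ) mod 360° = 312.2109° = 5.449108 rad.
Common terms: sin α = -0.182423, cos α = -0.983220, sin β = -0.740677, cos β = 0.671862, cos(α−β) = -0.525472, d² = 63.941294. Work in radians in the unit-radius frame; every candidate has L = ρ·(t + p + q).
LSL: p² = 2 + d² − 2cos(α−β) + 2d(sin α − sin β) = 75.920200; p = √p² = 8.713220; φ = atan2(cos β − cos α, d + sin α − sin β) = 0.191112 rad; t = (φ − α) mod 2π = 3.149254 rad, q = (β − φ) mod 2π = 5.257997 rad → L = 2.69·(3.149254 + 8.713220 + 5.257997) = 2.69·17.120471 = 46.054067 m
RSR: p² = 2 + d² − 2cos(α−β) + 2d(sin β − sin α) = 58.064276; p = √p² = 7.619992; φ = atan2(cos α − cos β, d − sin α + sin β) = -0.218948 rad; t = (α − φ) mod 2π = 3.543990 rad, q = (φ − β) mod 2π = 0.615129 rad → L = 2.69·(3.543990 + 7.619992 + 0.615129) = 2.69·11.779111 = 31.685810 m
LSR: p² = d² − 2 + 2cos(α−β) + 2d(sin α + sin β) = 46.127535; p = √p² = 6.791725; φ = atan2(−cos α − cos β, d + sin α + sin β) − atan2(−2, p) = 0.330372 rad; t = (φ − α) mod 2π = 3.288515 rad, q = (φ − β) mod 2π = 1.164449 rad → L = 2.69·(3.288515 + 6.791725 + 1.164449) = 2.69·11.244689 = 30.248214 m
RSL: p² = d² − 2 + 2cos(α−β) − 2d(sin α + sin β) = 75.653167; p = √p² = 8.697883; φ = atan2(cos α + cos β, d − sin α − sin β) − atan2(2, p) = -0.260906 rad; t = (α − φ) mod 2π = 3.585949 rad, q = (β − φ) mod 2π = 5.710015 rad → L = 2.69·(3.585949 + 8.697883 + 5.710015) = 2.69·17.993846 = 48.403447 m
RLR: c = (6 − d² + 2cos(α−β) + 2d(sin α − sin β))/8 = -6.258034, |c| > 1 → infeasible
LRL: c = (6 − d² + 2cos(α−β) − 2d(sin α − sin β))/8 = -8.490025, |c| > 1 → infeasible
Shortest: LSR with L = 30.248214 m ≈ 30.2482 m
Convert LSR to answer units (arcs ×180/π): t = 3.288515·180/π = 188.4180°, p = ρ·p = 2.69·6.791725 = 18.2697 m, q = 1.164449·180/π = 66.7180°, L = 30.2482 m.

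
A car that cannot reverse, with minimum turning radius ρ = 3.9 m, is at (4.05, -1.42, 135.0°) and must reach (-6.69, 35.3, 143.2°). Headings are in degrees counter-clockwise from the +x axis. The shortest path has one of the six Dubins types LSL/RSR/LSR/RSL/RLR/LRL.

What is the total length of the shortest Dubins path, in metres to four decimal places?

Let ψ = atan2(Δy, Δx) = atan2(36.72, -10.74) = 106.3033° be the start→goal bearing.
Normalize: d = |goal − start| / ρ = 38.258411/3.9 = 9.809849, α = (θ_start − ψ) mod 360° = 28.6967° = 0.500851 rad, β = (θ_goal − ψ) mod 360° = 36.8967° = 0.643968 rad.
Common terms: sin α = 0.480172, cos α = 0.877174, sin β = 0.600374, cos β = 0.799720, cos(α−β) = 0.989776, d² = 96.233136. Work in radians in the unit-radius frame; every candidate has L = ρ·(t + p + q).
LSL: p² = 2 + d² − 2cos(α−β) + 2d(sin α − sin β) = 93.895272; p = √p² = 9.689957; φ = atan2(cos β − cos α, d + sin α − sin β) = -0.007993 rad; t = (φ − α) mod 2π = 5.774341 rad, q = (β − φ) mod 2π = 0.651962 rad → L = 3.9·(5.774341 + 9.689957 + 0.651962) = 3.9·16.116260 = 62.853412 m
RSR: p² = 2 + d² − 2cos(α−β) + 2d(sin β − sin α) = 98.611896; p = √p² = 9.930352; φ = atan2(cos α − cos β, d − sin α + sin β) = 0.007800 rad; t = (α − φ) mod 2π = 0.493051 rad, q = (φ − β) mod 2π = 5.647017 rad → L = 3.9·(0.493051 + 9.930352 + 5.647017) = 3.9·16.070421 = 62.674640 m
LSR: p² = d² − 2 + 2cos(α−β) + 2d(sin α + sin β) = 117.412677; p = √p² = 10.835713; φ = atan2(−cos α − cos β, d + sin α + sin β) − atan2(−2, p) = 0.029741 rad; t = (φ − α) mod 2π = 5.812075 rad, q = (φ − β) mod 2π = 5.668958 rad → L = 3.9·(5.812075 + 10.835713 + 5.668958) = 3.9·22.316747 = 87.035313 m
RSL: p² = d² − 2 + 2cos(α−β) − 2d(sin α + sin β) = 75.012701; p = √p² = 8.660987; φ = atan2(cos α + cos β, d − sin α − sin β) − atan2(2, p) = -0.037155 rad; t = (α − φ) mod 2π = 0.538006 rad, q = (β − φ) mod 2π = 0.681123 rad → L = 3.9·(0.538006 + 8.660987 + 0.681123) = 3.9·9.880117 = 38.532457 m
RLR: c = (6 − d² + 2cos(α−β) + 2d(sin α − sin β))/8 = -11.326487, |c| > 1 → infeasible
LRL: c = (6 − d² + 2cos(α−β) − 2d(sin α − sin β))/8 = -10.736909, |c| > 1 → infeasible
Shortest: RSL with L = 38.532457 m ≈ 38.5325 m

38.5325 m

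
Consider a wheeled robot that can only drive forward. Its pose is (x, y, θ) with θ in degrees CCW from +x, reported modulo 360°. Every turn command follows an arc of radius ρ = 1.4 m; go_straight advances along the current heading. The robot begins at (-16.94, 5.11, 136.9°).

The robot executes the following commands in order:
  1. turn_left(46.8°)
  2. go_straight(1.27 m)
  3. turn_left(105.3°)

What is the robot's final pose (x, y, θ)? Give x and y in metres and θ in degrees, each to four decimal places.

(-20.4877, 3.5500, 289.0000°)

set_pose: (x, y, θ) = (-16.9400, 5.1100, 136.9000°), ρ = 1.4
turn_left(46.8°): centre at ρ to the left, rotate +46.8° → (-17.9869, 5.4849, 183.7000°)
go_straight(1.27): x += 1.27·cos θ, y += 1.27·sin θ → (-19.2543, 5.4029, 183.7000°)
turn_left(105.3°): centre at ρ to the left, rotate +105.3° → (-20.4877, 3.5500, 289.0000°)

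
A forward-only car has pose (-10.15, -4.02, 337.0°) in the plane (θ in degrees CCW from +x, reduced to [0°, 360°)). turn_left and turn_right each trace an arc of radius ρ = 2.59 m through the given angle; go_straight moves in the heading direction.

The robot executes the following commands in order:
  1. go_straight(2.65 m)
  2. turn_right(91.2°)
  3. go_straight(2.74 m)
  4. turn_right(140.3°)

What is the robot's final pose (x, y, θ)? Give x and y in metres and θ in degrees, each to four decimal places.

set_pose: (x, y, θ) = (-10.1500, -4.0200, 337.0000°), ρ = 2.59
go_straight(2.65): x += 2.65·cos θ, y += 2.65·sin θ → (-7.7107, -5.0554, 337.0000°)
turn_right(91.2°): centre at ρ to the right, rotate −91.2° → (-6.3603, -8.5012, 245.8000°)
go_straight(2.74): x += 2.74·cos θ, y += 2.74·sin θ → (-7.4835, -11.0005, 245.8000°)
turn_right(140.3°): centre at ρ to the right, rotate −140.3° → (-12.3416, -10.6309, 105.5000°)

(-12.3416, -10.6309, 105.5000°)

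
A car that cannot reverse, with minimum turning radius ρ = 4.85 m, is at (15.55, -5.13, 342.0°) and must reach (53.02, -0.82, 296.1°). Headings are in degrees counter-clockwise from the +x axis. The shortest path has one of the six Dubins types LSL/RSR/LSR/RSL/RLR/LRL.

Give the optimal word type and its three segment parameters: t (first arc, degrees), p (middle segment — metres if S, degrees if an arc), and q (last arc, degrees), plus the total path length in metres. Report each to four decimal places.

Let ψ = atan2(Δy, Δx) = atan2(4.31, 37.47) = 6.5616° be the start→goal bearing.
Normalize: d = |goal − start| / ρ = 37.717065/4.85 = 7.776714, α = (θ_start − ψ) mod 360° = 335.4384° = 5.854504 rad, β = (θ_goal − ψ) mod 360° = 289.5384° = 5.053398 rad.
Common terms: sin α = -0.415672, cos α = 0.909515, sin β = -0.942418, cos β = 0.334438, cos(α−β) = 0.695913, d² = 60.477288. Work in radians in the unit-radius frame; every candidate has L = ρ·(t + p + q).
LSL: p² = 2 + d² − 2cos(α−β) + 2d(sin α − sin β) = 69.278168; p = √p² = 8.323351; φ = atan2(cos β − cos α, d + sin α − sin β) = -0.069147 rad; t = (φ − α) mod 2π = 0.359534 rad, q = (β − φ) mod 2π = 5.122545 rad → L = 4.85·(0.359534 + 8.323351 + 5.122545) = 4.85·13.805430 = 66.956335 m
RSR: p² = 2 + d² − 2cos(α−β) + 2d(sin β − sin α) = 52.892757; p = √p² = 7.272741; φ = atan2(cos α − cos β, d − sin α + sin β) = 0.079156 rad; t = (α − φ) mod 2π = 5.775348 rad, q = (φ − β) mod 2π = 1.308943 rad → L = 4.85·(5.775348 + 7.272741 + 1.308943) = 4.85·14.357032 = 69.631606 m
LSR: p² = d² − 2 + 2cos(α−β) + 2d(sin α + sin β) = 38.746164; p = √p² = 6.224642; φ = atan2(−cos α − cos β, d + sin α + sin β) − atan2(−2, p) = 0.119455 rad; t = (φ − α) mod 2π = 0.548136 rad, q = (φ − β) mod 2π = 1.349242 rad → L = 4.85·(0.548136 + 6.224642 + 1.349242) = 4.85·8.122020 = 39.391795 m
RSL: p² = d² − 2 + 2cos(α−β) − 2d(sin α + sin β) = 80.992062; p = √p² = 8.999559; φ = atan2(cos α + cos β, d − sin α − sin β) − atan2(2, p) = -0.083335 rad; t = (α − φ) mod 2π = 5.937839 rad, q = (β − φ) mod 2π = 5.136732 rad → L = 4.85·(5.937839 + 8.999559 + 5.136732) = 4.85·20.074130 = 97.359531 m
RLR: c = (6 − d² + 2cos(α−β) + 2d(sin α − sin β))/8 = -5.611595, |c| > 1 → infeasible
LRL: c = (6 − d² + 2cos(α−β) − 2d(sin α − sin β))/8 = -7.659771, |c| > 1 → infeasible
Shortest: LSR with L = 39.391795 m ≈ 39.3918 m
Convert LSR to answer units (arcs ×180/π): t = 0.548136·180/π = 31.4059°, p = ρ·p = 4.85·6.224642 = 30.1895 m, q = 1.349242·180/π = 77.3059°, L = 39.3918 m.

LSR: t = 31.4059°, p = 30.1895 m, q = 77.3059°, L = 39.3918 m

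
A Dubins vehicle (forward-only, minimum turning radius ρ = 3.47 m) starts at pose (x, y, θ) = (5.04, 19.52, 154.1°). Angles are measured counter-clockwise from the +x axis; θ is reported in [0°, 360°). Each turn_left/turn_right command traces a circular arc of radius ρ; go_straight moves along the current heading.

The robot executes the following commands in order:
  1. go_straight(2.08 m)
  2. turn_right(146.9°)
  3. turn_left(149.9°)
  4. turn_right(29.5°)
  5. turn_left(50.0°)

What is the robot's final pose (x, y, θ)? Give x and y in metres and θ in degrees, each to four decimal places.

set_pose: (x, y, θ) = (5.0400, 19.5200, 154.1000°), ρ = 3.47
go_straight(2.08): x += 2.08·cos θ, y += 2.08·sin θ → (3.1689, 20.4285, 154.1000°)
turn_right(146.9°): centre at ρ to the right, rotate −146.9° → (4.2497, 26.9927, 7.2000°)
turn_left(149.9°): centre at ρ to the left, rotate +149.9° → (5.1651, 33.6318, 157.1000°)
turn_right(29.5°): centre at ρ to the right, rotate −29.5° → (3.7661, 34.7111, 127.6000°)
turn_left(50.0°): centre at ρ to the left, rotate +50.0° → (1.1621, 36.0609, 177.6000°)

(1.1621, 36.0609, 177.6000°)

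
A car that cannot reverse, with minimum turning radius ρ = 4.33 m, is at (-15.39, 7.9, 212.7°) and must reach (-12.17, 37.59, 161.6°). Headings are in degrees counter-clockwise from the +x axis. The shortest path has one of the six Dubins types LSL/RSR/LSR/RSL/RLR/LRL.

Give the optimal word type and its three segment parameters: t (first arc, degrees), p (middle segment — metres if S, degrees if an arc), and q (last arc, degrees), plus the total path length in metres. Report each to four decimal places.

RSL: t = 156.3331°, p = 20.5874 m, q = 105.2331°, L = 40.3547 m

Let ψ = atan2(Δy, Δx) = atan2(29.69, 3.22) = 83.8102° be the start→goal bearing.
Normalize: d = |goal − start| / ρ = 29.864101/4.33 = 6.897021, α = (θ_start − ψ) mod 360° = 128.8898° = 2.249551 rad, β = (θ_goal − ψ) mod 360° = 77.7898° = 1.357688 rad.
Common terms: sin α = 0.778355, cos α = -0.627824, sin β = 0.977378, cos β = 0.211499, cos(α−β) = 0.627963, d² = 47.568897. Work in radians in the unit-radius frame; every candidate has L = ρ·(t + p + q).
LSL: p² = 2 + d² − 2cos(α−β) + 2d(sin α − sin β) = 45.567642; p = √p² = 6.750381; φ = atan2(cos β − cos α, d + sin α − sin β) = 0.124660 rad; t = (φ − α) mod 2π = 4.158294 rad, q = (β − φ) mod 2π = 1.233028 rad → L = 4.33·(4.158294 + 6.750381 + 1.233028) = 4.33·12.141703 = 52.573574 m
RSR: p² = 2 + d² − 2cos(α−β) + 2d(sin β − sin α) = 51.058300; p = √p² = 7.145509; φ = atan2(cos α − cos β, d − sin α + sin β) = -0.117733 rad; t = (α − φ) mod 2π = 2.367284 rad, q = (φ − β) mod 2π = 4.807764 rad → L = 4.33·(2.367284 + 7.145509 + 4.807764) = 4.33·14.320558 = 62.008015 m
LSR: p² = d² − 2 + 2cos(α−β) + 2d(sin α + sin β) = 71.043484; p = √p² = 8.428730; φ = atan2(−cos α − cos β, d + sin α + sin β) − atan2(−2, p) = 0.281053 rad; t = (φ − α) mod 2π = 4.314687 rad, q = (φ − β) mod 2π = 5.206550 rad → L = 4.33·(4.314687 + 8.428730 + 5.206550) = 4.33·17.949967 = 77.723358 m
RSL: p² = d² − 2 + 2cos(α−β) − 2d(sin α + sin β) = 22.606163; p = √p² = 4.754594; φ = atan2(cos α + cos β, d − sin α − sin β) − atan2(2, p) = -0.478977 rad; t = (α − φ) mod 2π = 2.728528 rad, q = (β − φ) mod 2π = 1.836665 rad → L = 4.33·(2.728528 + 4.754594 + 1.836665) = 4.33·9.319787 = 40.354676 m
RLR: c = (6 − d² + 2cos(α−β) + 2d(sin α − sin β))/8 = -5.382288, |c| > 1 → infeasible
LRL: c = (6 − d² + 2cos(α−β) − 2d(sin α − sin β))/8 = -4.695955, |c| > 1 → infeasible
Shortest: RSL with L = 40.354676 m ≈ 40.3547 m
Convert RSL to answer units (arcs ×180/π): t = 2.728528·180/π = 156.3331°, p = ρ·p = 4.33·4.754594 = 20.5874 m, q = 1.836665·180/π = 105.2331°, L = 40.3547 m.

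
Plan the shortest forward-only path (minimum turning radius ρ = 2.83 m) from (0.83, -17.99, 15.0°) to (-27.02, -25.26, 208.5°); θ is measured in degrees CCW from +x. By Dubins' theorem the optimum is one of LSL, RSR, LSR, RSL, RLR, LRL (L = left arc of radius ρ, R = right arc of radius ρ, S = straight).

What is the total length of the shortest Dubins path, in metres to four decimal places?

38.1925 m

Let ψ = atan2(Δy, Δx) = atan2(-7.27, -27.85) = -165.3699° be the start→goal bearing.
Normalize: d = |goal − start| / ρ = 28.783249/2.83 = 10.170759, α = (θ_start − ψ) mod 360° = 180.3699° = 3.148049 rad, β = (θ_goal − ψ) mod 360° = 13.8699° = 0.242076 rad.
Common terms: sin α = -0.006456, cos α = -0.999979, sin β = 0.239718, cos β = 0.970842, cos(α−β) = -0.972370, d² = 103.444343. Work in radians in the unit-radius frame; every candidate has L = ρ·(t + p + q).
LSL: p² = 2 + d² − 2cos(α−β) + 2d(sin α − sin β) = 102.381521; p = √p² = 10.118375; φ = atan2(cos β − cos α, d + sin α − sin β) = 0.196030 rad; t = (φ − α) mod 2π = 3.331166 rad, q = (β − φ) mod 2π = 0.046046 rad → L = 2.83·(3.331166 + 10.118375 + 0.046046) = 2.83·13.495587 = 38.192513 m
RSR: p² = 2 + d² − 2cos(α−β) + 2d(sin β − sin α) = 112.396645; p = √p² = 10.601728; φ = atan2(cos α − cos β, d − sin α + sin β) = -0.186984 rad; t = (α − φ) mod 2π = 3.335033 rad, q = (φ − β) mod 2π = 5.854126 rad → L = 2.83·(3.335033 + 10.601728 + 5.854126) = 2.83·19.790887 = 56.008210 m
LSR: p² = d² − 2 + 2cos(α−β) + 2d(sin α + sin β) = 104.244509; p = √p² = 10.210020; φ = atan2(−cos α − cos β, d + sin α + sin β) − atan2(−2, p) = 0.196237 rad; t = (φ − α) mod 2π = 3.331374 rad, q = (φ − β) mod 2π = 6.237347 rad → L = 2.83·(3.331374 + 10.210020 + 6.237347) = 2.83·19.778740 = 55.973836 m
RSL: p² = d² − 2 + 2cos(α−β) − 2d(sin α + sin β) = 94.754698; p = √p² = 9.734202; φ = atan2(cos α + cos β, d − sin α − sin β) − atan2(2, p) = -0.205573 rad; t = (α − φ) mod 2π = 3.353622 rad, q = (β − φ) mod 2π = 0.447649 rad → L = 2.83·(3.353622 + 9.734202 + 0.447649) = 2.83·13.535473 = 38.305389 m
RLR: c = (6 − d² + 2cos(α−β) + 2d(sin α − sin β))/8 = -13.049581, |c| > 1 → infeasible
LRL: c = (6 − d² + 2cos(α−β) − 2d(sin α − sin β))/8 = -11.797690, |c| > 1 → infeasible
Shortest: LSL with L = 38.192513 m ≈ 38.1925 m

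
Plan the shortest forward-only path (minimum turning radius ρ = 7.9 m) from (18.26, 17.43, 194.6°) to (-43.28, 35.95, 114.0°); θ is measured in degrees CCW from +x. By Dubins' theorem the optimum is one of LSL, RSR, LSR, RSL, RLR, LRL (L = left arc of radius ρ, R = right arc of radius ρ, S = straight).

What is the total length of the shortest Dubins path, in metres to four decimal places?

65.3081 m

Let ψ = atan2(Δy, Δx) = atan2(18.52, -61.54) = 163.2512° be the start→goal bearing.
Normalize: d = |goal − start| / ρ = 64.266336/7.9 = 8.134979, α = (θ_start − ψ) mod 360° = 31.3488° = 0.547139 rad, β = (θ_goal − ψ) mod 360° = 310.7488° = 5.423589 rad.
Common terms: sin α = 0.520246, cos α = 0.854016, sin β = -0.757579, cos β = 0.652744, cos(α−β) = 0.163326, d² = 66.177888. Work in radians in the unit-radius frame; every candidate has L = ρ·(t + p + q).
LSL: p² = 2 + d² − 2cos(α−β) + 2d(sin α − sin β) = 88.641400; p = √p² = 9.414956; φ = atan2(cos β − cos α, d + sin α − sin β) = -0.021380 rad; t = (φ − α) mod 2π = 5.714666 rad, q = (β − φ) mod 2π = 5.444969 rad → L = 7.9·(5.714666 + 9.414956 + 5.444969) = 7.9·20.574591 = 162.539272 m
RSR: p² = 2 + d² − 2cos(α−β) + 2d(sin β − sin α) = 47.061072; p = √p² = 6.860107; φ = atan2(cos α − cos β, d − sin α + sin β) = 0.029344 rad; t = (α − φ) mod 2π = 0.517795 rad, q = (φ − β) mod 2π = 0.888940 rad → L = 7.9·(0.517795 + 6.860107 + 0.888940) = 7.9·8.266843 = 65.308057 m
LSR: p² = d² − 2 + 2cos(α−β) + 2d(sin α + sin β) = 60.643147; p = √p² = 7.787371; φ = atan2(−cos α − cos β, d + sin α + sin β) − atan2(−2, p) = 0.062872 rad; t = (φ − α) mod 2π = 5.798918 rad, q = (φ − β) mod 2π = 0.922469 rad → L = 7.9·(5.798918 + 7.787371 + 0.922469) = 7.9·14.508758 = 114.619188 m
RSL: p² = d² − 2 + 2cos(α−β) − 2d(sin α + sin β) = 68.365933; p = √p² = 8.268369; φ = atan2(cos α + cos β, d − sin α − sin β) − atan2(2, p) = -0.059264 rad; t = (α − φ) mod 2π = 0.606403 rad, q = (β − φ) mod 2π = 5.482853 rad → L = 7.9·(0.606403 + 8.268369 + 5.482853) = 7.9·14.357626 = 113.425244 m
RLR: c = (6 − d² + 2cos(α−β) + 2d(sin α − sin β))/8 = -4.882634, |c| > 1 → infeasible
LRL: c = (6 − d² + 2cos(α−β) − 2d(sin α − sin β))/8 = -10.080175, |c| > 1 → infeasible
Shortest: RSR with L = 65.308057 m ≈ 65.3081 m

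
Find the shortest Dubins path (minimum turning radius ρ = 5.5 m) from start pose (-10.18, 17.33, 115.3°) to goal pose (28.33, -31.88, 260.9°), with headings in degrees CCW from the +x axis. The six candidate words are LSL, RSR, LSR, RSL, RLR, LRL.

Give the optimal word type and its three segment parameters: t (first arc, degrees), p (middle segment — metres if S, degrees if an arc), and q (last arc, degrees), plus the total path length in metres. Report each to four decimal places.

Let ψ = atan2(Δy, Δx) = atan2(-49.21, 38.51) = -51.9545° be the start→goal bearing.
Normalize: d = |goal − start| / ρ = 62.487152/5.5 = 11.361300, α = (θ_start − ψ) mod 360° = 167.2545° = 2.919142 rad, β = (θ_goal − ψ) mod 360° = 312.8545° = 5.460342 rad.
Common terms: sin α = 0.220620, cos α = -0.975360, sin β = -0.733083, cos β = 0.680139, cos(α−β) = -0.825113, d² = 129.079147. Work in radians in the unit-radius frame; every candidate has L = ρ·(t + p + q).
LSL: p² = 2 + d² − 2cos(α−β) + 2d(sin α − sin β) = 154.399993; p = √p² = 12.425779; φ = atan2(cos β − cos α, d + sin α − sin β) = 0.133628 rad; t = (φ − α) mod 2π = 3.497671 rad, q = (β − φ) mod 2π = 5.326713 rad → L = 5.5·(3.497671 + 12.425779 + 5.326713) = 5.5·21.250164 = 116.875902 m
RSR: p² = 2 + d² − 2cos(α−β) + 2d(sin β − sin α) = 111.058755; p = √p² = 10.538442; φ = atan2(cos α − cos β, d − sin α + sin β) = -0.157745 rad; t = (α − φ) mod 2π = 3.076887 rad, q = (φ − β) mod 2π = 0.665099 rad → L = 5.5·(3.076887 + 10.538442 + 0.665099) = 5.5·14.280428 = 78.542352 m
LSR: p² = d² − 2 + 2cos(α−β) + 2d(sin α + sin β) = 113.784438; p = √p² = 10.666979; φ = atan2(−cos α − cos β, d + sin α + sin β) − atan2(−2, p) = 0.212548 rad; t = (φ − α) mod 2π = 3.576591 rad, q = (φ − β) mod 2π = 1.035392 rad → L = 5.5·(3.576591 + 10.666979 + 1.035392) = 5.5·15.278962 = 84.034291 m
RSL: p² = d² − 2 + 2cos(α−β) − 2d(sin α + sin β) = 137.073402; p = √p² = 11.707835; φ = atan2(cos α + cos β, d − sin α − sin β) − atan2(2, p) = -0.194051 rad; t = (α − φ) mod 2π = 3.113193 rad, q = (β − φ) mod 2π = 5.654392 rad → L = 5.5·(3.113193 + 11.707835 + 5.654392) = 5.5·20.475420 = 112.614812 m
RLR: c = (6 − d² + 2cos(α−β) + 2d(sin α − sin β))/8 = -12.882344, |c| > 1 → infeasible
LRL: c = (6 − d² + 2cos(α−β) − 2d(sin α − sin β))/8 = -18.299999, |c| > 1 → infeasible
Shortest: RSR with L = 78.542352 m ≈ 78.5424 m
Convert RSR to answer units (arcs ×180/π): t = 3.076887·180/π = 176.2926°, p = ρ·p = 5.5·10.538442 = 57.9614 m, q = 0.665099·180/π = 38.1074°, L = 78.5424 m.

RSR: t = 176.2926°, p = 57.9614 m, q = 38.1074°, L = 78.5424 m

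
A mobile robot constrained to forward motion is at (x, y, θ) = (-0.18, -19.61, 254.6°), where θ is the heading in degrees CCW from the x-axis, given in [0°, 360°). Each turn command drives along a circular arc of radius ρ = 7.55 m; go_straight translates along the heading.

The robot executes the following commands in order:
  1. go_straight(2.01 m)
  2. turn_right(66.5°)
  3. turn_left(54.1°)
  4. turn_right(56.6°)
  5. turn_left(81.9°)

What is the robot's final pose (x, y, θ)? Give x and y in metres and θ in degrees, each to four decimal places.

set_pose: (x, y, θ) = (-0.1800, -19.6100, 254.6000°), ρ = 7.55
go_straight(2.01): x += 2.01·cos θ, y += 2.01·sin θ → (-0.7138, -21.5478, 254.6000°)
turn_right(66.5°): centre at ρ to the right, rotate −66.5° → (-6.9289, -27.0176, 188.1000°)
turn_left(54.1°): centre at ρ to the left, rotate +54.1° → (-12.5437, -30.9710, 242.2000°)
turn_right(56.6°): centre at ρ to the right, rotate −56.6° → (-18.4855, -34.9638, 185.6000°)
turn_left(81.9°): centre at ρ to the left, rotate +81.9° → (-25.2916, -42.1484, 267.5000°)

(-25.2916, -42.1484, 267.5000°)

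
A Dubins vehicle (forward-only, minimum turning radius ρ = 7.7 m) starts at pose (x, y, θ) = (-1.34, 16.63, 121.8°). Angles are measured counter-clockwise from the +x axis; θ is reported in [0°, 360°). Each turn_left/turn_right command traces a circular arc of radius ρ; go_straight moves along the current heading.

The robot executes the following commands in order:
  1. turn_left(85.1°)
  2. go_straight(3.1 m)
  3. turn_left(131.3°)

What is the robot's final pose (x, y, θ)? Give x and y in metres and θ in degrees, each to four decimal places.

(-13.5083, 4.0206, 338.2000°)

set_pose: (x, y, θ) = (-1.3400, 16.6300, 121.8000°), ρ = 7.7
turn_left(85.1°): centre at ρ to the left, rotate +85.1° → (-11.3679, 19.4393, 206.9000°)
go_straight(3.1): x += 3.1·cos θ, y += 3.1·sin θ → (-14.1325, 18.0367, 206.9000°)
turn_left(131.3°): centre at ρ to the left, rotate +131.3° → (-13.5083, 4.0206, 338.2000°)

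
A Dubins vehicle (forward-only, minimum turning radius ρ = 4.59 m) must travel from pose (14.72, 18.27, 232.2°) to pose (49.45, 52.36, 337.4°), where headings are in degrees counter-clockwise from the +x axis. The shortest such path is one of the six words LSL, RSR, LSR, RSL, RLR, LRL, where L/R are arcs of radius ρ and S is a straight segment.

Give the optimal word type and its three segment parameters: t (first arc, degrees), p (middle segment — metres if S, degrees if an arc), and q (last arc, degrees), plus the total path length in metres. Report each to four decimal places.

LSR: t = 187.9391°, p = 42.9368 m, q = 82.7391°, L = 64.6210 m

Let ψ = atan2(Δy, Δx) = atan2(34.09, 34.73) = 44.4672° be the start→goal bearing.
Normalize: d = |goal − start| / ρ = 48.665193/4.59 = 10.602439, α = (θ_start − ψ) mod 360° = 187.7328° = 3.276556 rad, β = (θ_goal − ψ) mod 360° = 292.9328° = 5.112642 rad.
Common terms: sin α = -0.134554, cos α = -0.990906, sin β = -0.920962, cos β = 0.389651, cos(α−β) = -0.262189, d² = 112.411703. Work in radians in the unit-radius frame; every candidate has L = ρ·(t + p + q).
LSL: p² = 2 + d² − 2cos(α−β) + 2d(sin α − sin β) = 131.611781; p = √p² = 11.472218; φ = atan2(cos β − cos α, d + sin α − sin β) = 0.120632 rad; t = (φ − α) mod 2π = 3.127261 rad, q = (β − φ) mod 2π = 4.992011 rad → L = 4.59·(3.127261 + 11.472218 + 4.992011) = 4.59·19.591489 = 89.924937 m
RSR: p² = 2 + d² − 2cos(α−β) + 2d(sin β − sin α) = 98.260382; p = √p² = 9.912637; φ = atan2(cos α − cos β, d − sin α + sin β) = -0.139727 rad; t = (α − φ) mod 2π = 3.416282 rad, q = (φ − β) mod 2π = 1.030817 rad → L = 4.59·(3.416282 + 9.912637 + 1.030817) = 4.59·14.359736 = 65.911190 m
LSR: p² = d² − 2 + 2cos(α−β) + 2d(sin α + sin β) = 87.505235; p = √p² = 9.354423; φ = atan2(−cos α − cos β, d + sin α + sin β) − atan2(−2, p) = 0.273527 rad; t = (φ − α) mod 2π = 3.280157 rad, q = (φ − β) mod 2π = 1.444070 rad → L = 4.59·(3.280157 + 9.354423 + 1.444070) = 4.59·14.078651 = 64.621006 m
RSL: p² = d² − 2 + 2cos(α−β) − 2d(sin α + sin β) = 132.269414; p = √p² = 11.500844; φ = atan2(cos α + cos β, d − sin α − sin β) − atan2(2, p) = -0.223707 rad; t = (α − φ) mod 2π = 3.500263 rad, q = (β − φ) mod 2π = 5.336349 rad → L = 4.59·(3.500263 + 11.500844 + 5.336349) = 4.59·20.337457 = 93.348926 m
RLR: c = (6 − d² + 2cos(α−β) + 2d(sin α − sin β))/8 = -11.282548, |c| > 1 → infeasible
LRL: c = (6 − d² + 2cos(α−β) − 2d(sin α − sin β))/8 = -15.451473, |c| > 1 → infeasible
Shortest: LSR with L = 64.621006 m ≈ 64.6210 m
Convert LSR to answer units (arcs ×180/π): t = 3.280157·180/π = 187.9391°, p = ρ·p = 4.59·9.354423 = 42.9368 m, q = 1.444070·180/π = 82.7391°, L = 64.6210 m.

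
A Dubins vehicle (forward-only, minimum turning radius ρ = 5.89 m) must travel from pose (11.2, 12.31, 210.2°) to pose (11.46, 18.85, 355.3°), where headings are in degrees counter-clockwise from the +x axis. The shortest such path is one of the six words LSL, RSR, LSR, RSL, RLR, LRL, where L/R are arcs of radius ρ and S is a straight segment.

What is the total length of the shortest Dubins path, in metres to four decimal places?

31.9876 m

Let ψ = atan2(Δy, Δx) = atan2(6.54, 0.26) = 87.7234° be the start→goal bearing.
Normalize: d = |goal − start| / ρ = 6.545166/5.89 = 1.111234, α = (θ_start − ψ) mod 360° = 122.4766° = 2.137620 rad, β = (θ_goal − ψ) mod 360° = 267.5766° = 4.670093 rad.
Common terms: sin α = 0.843611, cos α = -0.536955, sin β = -0.999106, cos β = -0.042283, cos(α−β) = -0.820152, d² = 1.234840. Work in radians in the unit-radius frame; every candidate has L = ρ·(t + p + q).
LSL: p² = 2 + d² − 2cos(α−β) + 2d(sin α − sin β) = 8.970521; p = √p² = 2.995083; φ = atan2(cos β − cos α, d + sin α − sin β) = 0.165922 rad; t = (φ − α) mod 2π = 4.311487 rad, q = (β − φ) mod 2π = 4.504171 rad → L = 5.89·(4.311487 + 2.995083 + 4.504171) = 5.89·11.810741 = 69.565263 m
RSR: p² = 2 + d² − 2cos(α−β) + 2d(sin β − sin α) = 0.779767; p = √p² = 0.883044; φ = atan2(cos α − cos β, d − sin α + sin β) = -2.546978 rad; t = (α − φ) mod 2π = 4.684599 rad, q = (φ − β) mod 2π = 5.349299 rad → L = 5.89·(4.684599 + 0.883044 + 5.349299) = 5.89·10.916942 = 64.300789 m
LSR: p² = d² − 2 + 2cos(α−β) + 2d(sin α + sin β) = -2.751046 < 0 → infeasible
RSL: p² = d² − 2 + 2cos(α−β) − 2d(sin α + sin β) = -2.059881 < 0 → infeasible
RLR: c = (6 − d² + 2cos(α−β) + 2d(sin α − sin β))/8 = 0.902529; p = 2π − arccos c = 5.837996 rad; φ = atan2(cos α − cos β, d − sin α + sin β) = -2.546978 rad; t = (α − φ + p/2) mod 2π = 1.320411 rad, q = (α − β − t + p) mod 2π = 1.985112 rad → L = 5.89·(1.320411 + 5.837996 + 1.985112) = 5.89·9.143519 = 53.855327 m
LRL: c = (6 − d² + 2cos(α−β) − 2d(sin α − sin β))/8 = -0.121315; p = 2π − arccos c = 4.590774 rad; φ = atan2(cos β − cos α, d + sin α − sin β) = 0.165922 rad; t = (φ − α + p/2) mod 2π = 0.323689 rad, q = (β − α − t + p) mod 2π = 0.516373 rad → L = 5.89·(0.323689 + 4.590774 + 0.516373) = 5.89·5.430836 = 31.987625 m
Shortest: LRL with L = 31.987625 m ≈ 31.9876 m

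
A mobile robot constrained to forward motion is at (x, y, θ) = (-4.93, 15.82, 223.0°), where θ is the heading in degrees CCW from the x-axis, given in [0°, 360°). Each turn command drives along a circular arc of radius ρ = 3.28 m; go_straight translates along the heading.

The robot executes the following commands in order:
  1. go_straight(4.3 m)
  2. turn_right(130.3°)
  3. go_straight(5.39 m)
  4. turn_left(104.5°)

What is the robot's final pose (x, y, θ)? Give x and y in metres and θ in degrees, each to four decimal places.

set_pose: (x, y, θ) = (-4.9300, 15.8200, 223.0000°), ρ = 3.28
go_straight(4.3): x += 4.3·cos θ, y += 4.3·sin θ → (-8.0748, 12.8874, 223.0000°)
turn_right(130.3°): centre at ρ to the right, rotate −130.3° → (-13.5881, 15.1317, 92.7000°)
go_straight(5.39): x += 5.39·cos θ, y += 5.39·sin θ → (-13.8420, 20.5158, 92.7000°)
turn_left(104.5°): centre at ρ to the left, rotate +104.5° → (-18.0883, 23.4946, 197.2000°)

(-18.0883, 23.4946, 197.2000°)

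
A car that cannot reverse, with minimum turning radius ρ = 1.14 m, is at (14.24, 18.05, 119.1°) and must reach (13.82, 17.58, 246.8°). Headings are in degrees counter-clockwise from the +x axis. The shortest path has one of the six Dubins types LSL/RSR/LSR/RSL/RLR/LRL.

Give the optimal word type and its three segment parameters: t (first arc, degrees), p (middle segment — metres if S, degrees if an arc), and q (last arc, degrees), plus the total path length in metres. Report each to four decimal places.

LRL: t = 26.8364°, p = 317.1860°, q = 58.0496°, L = 7.9999 m

Let ψ = atan2(Δy, Δx) = atan2(-0.47, -0.42) = -131.7845° be the start→goal bearing.
Normalize: d = |goal − start| / ρ = 0.630317/1.14 = 0.552910, α = (θ_start − ψ) mod 360° = 250.8845° = 4.378761 rad, β = (θ_goal − ψ) mod 360° = 18.5845° = 0.324361 rad.
Common terms: sin α = -0.944860, cos α = -0.327473, sin β = 0.318703, cos β = 0.947855, cos(α−β) = -0.611527, d² = 0.305709. Work in radians in the unit-radius frame; every candidate has L = ρ·(t + p + q).
LSL: p² = 2 + d² − 2cos(α−β) + 2d(sin α − sin β) = 2.131490; p = √p² = 1.459962; φ = atan2(cos β − cos α, d + sin α − sin β) = 2.079175 rad; t = (φ − α) mod 2π = 3.983600 rad, q = (β − φ) mod 2π = 4.528371 rad → L = 1.14·(3.983600 + 1.459962 + 4.528371) = 1.14·9.971933 = 11.368004 m
RSR: p² = 2 + d² − 2cos(α−β) + 2d(sin β − sin α) = 4.926037; p = √p² = 2.219468; φ = atan2(cos α − cos β, d − sin α + sin β) = -0.612127 rad; t = (α − φ) mod 2π = 4.990888 rad, q = (φ − β) mod 2π = 5.346697 rad → L = 1.14·(4.990888 + 2.219468 + 5.346697) = 1.14·12.557053 = 14.315040 m
LSR: p² = d² − 2 + 2cos(α−β) + 2d(sin α + sin β) = -3.609762 < 0 → infeasible
RSL: p² = d² − 2 + 2cos(α−β) − 2d(sin α + sin β) = -2.224927 < 0 → infeasible
RLR: c = (6 − d² + 2cos(α−β) + 2d(sin α − sin β))/8 = 0.384245; p = 2π − arccos c = 5.106779 rad; φ = atan2(cos α − cos β, d − sin α + sin β) = -0.612127 rad; t = (α − φ + p/2) mod 2π = 1.261092 rad, q = (α − β − t + p) mod 2π = 1.616901 rad → L = 1.14·(1.261092 + 5.106779 + 1.616901) = 1.14·7.984773 = 9.102641 m
LRL: c = (6 − d² + 2cos(α−β) − 2d(sin α − sin β))/8 = 0.733564; p = 2π − arccos c = 5.535940 rad; φ = atan2(cos β − cos α, d + sin α − sin β) = 2.079175 rad; t = (φ − α + p/2) mod 2π = 0.468384 rad, q = (β − α − t + p) mod 2π = 1.013156 rad → L = 1.14·(0.468384 + 5.535940 + 1.013156) = 1.14·7.017480 = 7.999927 m
Shortest: LRL with L = 7.999927 m ≈ 7.9999 m
Convert LRL to answer units (arcs ×180/π): t = 0.468384·180/π = 26.8364°, p = 5.535940·180/π = 317.1860°, q = 1.013156·180/π = 58.0496°, L = 7.9999 m.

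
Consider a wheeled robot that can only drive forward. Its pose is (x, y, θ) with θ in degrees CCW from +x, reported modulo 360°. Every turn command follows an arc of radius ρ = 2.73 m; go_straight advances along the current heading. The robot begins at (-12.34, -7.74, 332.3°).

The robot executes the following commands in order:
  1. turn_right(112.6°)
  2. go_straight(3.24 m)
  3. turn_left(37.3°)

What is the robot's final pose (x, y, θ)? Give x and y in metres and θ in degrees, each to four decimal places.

(-15.2742, -15.8135, 257.0000°)

set_pose: (x, y, θ) = (-12.3400, -7.7400, 332.3000°), ρ = 2.73
turn_right(112.6°): centre at ρ to the right, rotate −112.6° → (-11.8652, -12.2576, 219.7000°)
go_straight(3.24): x += 3.24·cos θ, y += 3.24·sin θ → (-14.3580, -14.3272, 219.7000°)
turn_left(37.3°): centre at ρ to the left, rotate +37.3° → (-15.2742, -15.8135, 257.0000°)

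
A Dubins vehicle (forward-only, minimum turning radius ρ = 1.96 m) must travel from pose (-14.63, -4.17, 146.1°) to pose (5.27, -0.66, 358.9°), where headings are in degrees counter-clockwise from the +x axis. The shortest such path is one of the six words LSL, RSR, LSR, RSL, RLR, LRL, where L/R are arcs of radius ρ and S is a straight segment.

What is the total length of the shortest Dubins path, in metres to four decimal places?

Let ψ = atan2(Δy, Δx) = atan2(3.51, 19.90) = 10.0031° be the start→goal bearing.
Normalize: d = |goal − start| / ρ = 20.207179/1.96 = 10.309785, α = (θ_start − ψ) mod 360° = 136.0969° = 2.375340 rad, β = (θ_goal − ψ) mod 360° = 348.8969° = 6.089400 rad.
Common terms: sin α = 0.693440, cos α = -0.720514, sin β = -0.192574, cos β = 0.981282, cos(α−β) = -0.840567, d² = 106.291675. Work in radians in the unit-radius frame; every candidate has L = ρ·(t + p + q).
LSL: p² = 2 + d² − 2cos(α−β) + 2d(sin α − sin β) = 128.242046; p = √p² = 11.324400; φ = atan2(cos β − cos α, d + sin α − sin β) = 0.150848 rad; t = (φ − α) mod 2π = 4.058694 rad, q = (β − φ) mod 2π = 5.938552 rad → L = 1.96·(4.058694 + 11.324400 + 5.938552) = 1.96·21.321646 = 41.790427 m
RSR: p² = 2 + d² − 2cos(α−β) + 2d(sin β − sin α) = 91.703571; p = √p² = 9.576198; φ = atan2(cos α − cos β, d − sin α + sin β) = -0.178660 rad; t = (α − φ) mod 2π = 2.554000 rad, q = (φ − β) mod 2π = 0.015125 rad → L = 1.96·(2.554000 + 9.576198 + 0.015125) = 1.96·12.145323 = 23.804833 m
LSR: p² = d² − 2 + 2cos(α−β) + 2d(sin α + sin β) = 112.938183; p = √p² = 10.627238; φ = atan2(−cos α − cos β, d + sin α + sin β) − atan2(−2, p) = 0.161903 rad; t = (φ − α) mod 2π = 4.069749 rad, q = (φ − β) mod 2π = 0.355688 rad → L = 1.96·(4.069749 + 10.627238 + 0.355688) = 1.96·15.052674 = 29.503242 m
RSL: p² = d² − 2 + 2cos(α−β) − 2d(sin α + sin β) = 92.282901; p = √p² = 9.606399; φ = atan2(cos α + cos β, d − sin α − sin β) − atan2(2, p) = -0.178684 rad; t = (α − φ) mod 2π = 2.554024 rad, q = (β − φ) mod 2π = 6.268084 rad → L = 1.96·(2.554024 + 9.606399 + 6.268084) = 1.96·18.428507 = 36.119874 m
RLR: c = (6 − d² + 2cos(α−β) + 2d(sin α − sin β))/8 = -10.462946, |c| > 1 → infeasible
LRL: c = (6 − d² + 2cos(α−β) − 2d(sin α − sin β))/8 = -15.030256, |c| > 1 → infeasible
Shortest: RSR with L = 23.804833 m ≈ 23.8048 m

23.8048 m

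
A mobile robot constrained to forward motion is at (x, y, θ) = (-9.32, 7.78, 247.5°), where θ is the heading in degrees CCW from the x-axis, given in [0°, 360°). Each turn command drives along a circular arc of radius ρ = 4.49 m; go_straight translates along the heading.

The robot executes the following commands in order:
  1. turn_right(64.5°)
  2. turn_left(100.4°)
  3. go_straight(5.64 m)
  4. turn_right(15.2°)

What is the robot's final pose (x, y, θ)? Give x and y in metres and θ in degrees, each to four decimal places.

set_pose: (x, y, θ) = (-9.3200, 7.7800, 247.5000°), ρ = 4.49
turn_right(64.5°): centre at ρ to the right, rotate −64.5° → (-13.2332, 5.0144, 183.0000°)
turn_left(100.4°): centre at ρ to the left, rotate +100.4° → (-17.3660, -0.5100, 283.4000°)
go_straight(5.64): x += 5.64·cos θ, y += 5.64·sin θ → (-16.0589, -5.9964, 283.4000°)
turn_right(15.2°): centre at ρ to the right, rotate −15.2° → (-15.9389, -7.1780, 268.2000°)

(-15.9389, -7.1780, 268.2000°)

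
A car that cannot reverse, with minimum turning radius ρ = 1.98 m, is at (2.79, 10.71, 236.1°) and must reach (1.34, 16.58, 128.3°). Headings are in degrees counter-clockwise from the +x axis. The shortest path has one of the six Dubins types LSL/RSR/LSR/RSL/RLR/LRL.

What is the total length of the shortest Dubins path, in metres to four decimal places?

Let ψ = atan2(Δy, Δx) = atan2(5.87, -1.45) = 103.8754° be the start→goal bearing.
Normalize: d = |goal − start| / ρ = 6.046437/1.98 = 3.053756, α = (θ_start − ψ) mod 360° = 132.2246° = 2.307755 rad, β = (θ_goal − ψ) mod 360° = 24.4246° = 0.426290 rad.
Common terms: sin α = 0.740516, cos α = -0.672039, sin β = 0.413496, cos β = 0.910506, cos(α−β) = -0.305695, d² = 9.325426. Work in radians in the unit-radius frame; every candidate has L = ρ·(t + p + q).
LSL: p² = 2 + d² − 2cos(α−β) + 2d(sin α − sin β) = 13.934094; p = √p² = 3.732840; φ = atan2(cos β − cos α, d + sin α − sin β) = 0.437804 rad; t = (φ − α) mod 2π = 4.413235 rad, q = (β − φ) mod 2π = 6.271671 rad → L = 1.98·(4.413235 + 3.732840 + 6.271671) = 1.98·14.417746 = 28.547136 m
RSR: p² = 2 + d² − 2cos(α−β) + 2d(sin β − sin α) = 9.939539; p = √p² = 3.152704; φ = atan2(cos α − cos β, d − sin α + sin β) = -0.525869 rad; t = (α − φ) mod 2π = 2.833624 rad, q = (φ − β) mod 2π = 5.331026 rad → L = 1.98·(2.833624 + 3.152704 + 5.331026) = 1.98·11.317354 = 22.408360 m
LSR: p² = d² − 2 + 2cos(α−β) + 2d(sin α + sin β) = 13.762176; p = √p² = 3.709741; φ = atan2(−cos α − cos β, d + sin α + sin β) − atan2(−2, p) = 0.437840 rad; t = (φ − α) mod 2π = 4.413270 rad, q = (φ − β) mod 2π = 0.011550 rad → L = 1.98·(4.413270 + 3.709741 + 0.011550) = 1.98·8.134561 = 16.106430 m
RSL: p² = d² − 2 + 2cos(α−β) − 2d(sin α + sin β) = -0.334105 < 0 → infeasible
RLR: c = (6 − d² + 2cos(α−β) + 2d(sin α − sin β))/8 = -0.242442; p = 2π − arccos c = 4.467506 rad; φ = atan2(cos α − cos β, d − sin α + sin β) = -0.525869 rad; t = (α − φ + p/2) mod 2π = 5.067377 rad, q = (α − β − t + p) mod 2π = 1.281594 rad → L = 1.98·(5.067377 + 4.467506 + 1.281594) = 1.98·10.816478 = 21.416626 m
LRL: c = (6 − d² + 2cos(α−β) − 2d(sin α − sin β))/8 = -0.741762; p = 2π − arccos c = 3.876696 rad; φ = atan2(cos β − cos α, d + sin α − sin β) = 0.437804 rad; t = (φ − α + p/2) mod 2π = 0.068397 rad, q = (β − α − t + p) mod 2π = 1.926834 rad → L = 1.98·(0.068397 + 3.876696 + 1.926834) = 1.98·5.871926 = 11.626414 m
Shortest: LRL with L = 11.626414 m ≈ 11.6264 m

11.6264 m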